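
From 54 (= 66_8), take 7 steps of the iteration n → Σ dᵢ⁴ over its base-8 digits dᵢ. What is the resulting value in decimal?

1314

54 = (6,6)_8 → 6⁴ + 6⁴ = 1296 + 1296 = 2592
2592 = (5,0,4,0)_8 → 5⁴ + 0⁴ + 4⁴ + 0⁴ = 625 + 0 + 256 + 0 = 881
881 = (1,5,6,1)_8 → 1⁴ + 5⁴ + 6⁴ + 1⁴ = 1 + 625 + 1296 + 1 = 1923
1923 = (3,6,0,3)_8 → 3⁴ + 6⁴ + 0⁴ + 3⁴ = 81 + 1296 + 0 + 81 = 1458
1458 = (2,6,6,2)_8 → 2⁴ + 6⁴ + 6⁴ + 2⁴ = 16 + 1296 + 1296 + 16 = 2624
2624 = (5,1,0,0)_8 → 5⁴ + 1⁴ + 0⁴ + 0⁴ = 625 + 1 + 0 + 0 = 626
626 = (1,1,6,2)_8 → 1⁴ + 1⁴ + 6⁴ + 2⁴ = 1 + 1 + 1296 + 16 = 1314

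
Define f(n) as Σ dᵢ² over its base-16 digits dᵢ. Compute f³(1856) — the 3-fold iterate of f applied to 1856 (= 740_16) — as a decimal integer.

1856 = (7,4,0)_16 → 7² + 4² + 0² = 65
65 = (4,1)_16 → 4² + 1² = 17
17 = (1,1)_16 → 1² + 1² = 2

2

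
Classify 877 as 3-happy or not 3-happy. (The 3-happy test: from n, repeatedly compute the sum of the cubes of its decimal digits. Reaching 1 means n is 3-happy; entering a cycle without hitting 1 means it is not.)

877 → 8³ + 7³ + 7³ = 1198
1198 → 1³ + 1³ + 9³ + 8³ = 1243
1243 → 1³ + 2³ + 4³ + 3³ = 100
100 → 1³ + 0³ + 0³ = 1  — reached 1.

3-happy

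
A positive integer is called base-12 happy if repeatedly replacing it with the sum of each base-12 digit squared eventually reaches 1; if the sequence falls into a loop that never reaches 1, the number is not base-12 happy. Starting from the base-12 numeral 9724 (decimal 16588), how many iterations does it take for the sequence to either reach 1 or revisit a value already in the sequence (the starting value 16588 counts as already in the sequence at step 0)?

16588 = (9,7,2,4)_12 → 150
150 = (1,0,6)_12 → 37
37 = (3,1)_12 → 10
10 = (10)_12 → 100
100 = (8,4)_12 → 80
80 = (6,8)_12 → 100  — 100 repeats.
That took 6 steps.

6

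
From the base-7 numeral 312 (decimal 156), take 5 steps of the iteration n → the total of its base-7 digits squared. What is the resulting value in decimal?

156 = (3,1,2)_7 → 3² + 1² + 2² = 14
14 = (2,0)_7 → 2² + 0² = 4
4 = (4)_7 → 4² = 16
16 = (2,2)_7 → 2² + 2² = 8
8 = (1,1)_7 → 1² + 1² = 2

2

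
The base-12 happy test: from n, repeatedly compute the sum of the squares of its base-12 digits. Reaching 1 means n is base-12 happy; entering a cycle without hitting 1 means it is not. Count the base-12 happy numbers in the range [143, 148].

1

143: 143 → 242 → 69 → 106 → 164 → 66 → 61 → 26 → 8 → 64 → 41 → 34 → 104 → 128 → 164  (repeats 164)
144: 144 → 1  (reaches 1)
145: 145 → 2 → 4 → 16 → 17 → 26 → 8 → 64 → 41 → 34 → 104 → 128 → 164 → 66 → 61 → 26  (repeats 26)
146: 146 → 5 → 25 → 5  (repeats 5)
147: 147 → 10 → 100 → 80 → 100  (repeats 100)
148: 148 → 17 → 26 → 8 → 64 → 41 → 34 → 104 → 128 → 164 → 66 → 61 → 26  (repeats 26)
base-12 happy: 144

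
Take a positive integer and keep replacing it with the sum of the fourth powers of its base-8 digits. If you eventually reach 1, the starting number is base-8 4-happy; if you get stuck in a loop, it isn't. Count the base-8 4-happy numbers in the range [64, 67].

1

64: 64 → 1  — base-8 4-happy
65: 65 → 2 → 16 → 16  — not base-8 4-happy
66: 66 → 17 → 17  — not base-8 4-happy
67: 67 → 82 → 33 → 257 → 257  — not base-8 4-happy
base-8 4-happy: 64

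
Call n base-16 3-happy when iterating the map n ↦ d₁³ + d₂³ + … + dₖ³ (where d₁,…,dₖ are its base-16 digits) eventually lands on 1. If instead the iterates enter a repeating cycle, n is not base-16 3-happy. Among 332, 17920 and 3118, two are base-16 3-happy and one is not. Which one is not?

332: 332 → 1793 → 344 → 638 → 3095 → 2072 → 1025 → 65 → 65  — repeats 65 (not base-16 3-happy)
17920: 17920 → 280 → 514 → 16 → 1  — reaches 1 (base-16 3-happy)
3118: 3118 → 4480 → 514 → 16 → 1  — reaches 1 (base-16 3-happy)

332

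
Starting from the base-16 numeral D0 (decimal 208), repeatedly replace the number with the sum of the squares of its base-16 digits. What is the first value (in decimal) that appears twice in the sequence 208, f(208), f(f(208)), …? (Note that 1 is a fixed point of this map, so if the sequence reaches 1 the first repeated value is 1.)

208 = (13,0)_16 → 13² + 0² = 169
169 = (10,9)_16 → 10² + 9² = 181
181 = (11,5)_16 → 11² + 5² = 146
146 = (9,2)_16 → 9² + 2² = 85
85 = (5,5)_16 → 5² + 5² = 50
50 = (3,2)_16 → 3² + 2² = 13
13 = (13)_16 → 13² = 169  — 169 already appeared earlier.

169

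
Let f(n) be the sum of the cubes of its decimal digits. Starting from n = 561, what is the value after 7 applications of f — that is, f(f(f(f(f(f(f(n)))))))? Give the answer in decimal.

153

561 → 5³ + 6³ + 1³ = 342
342 → 3³ + 4³ + 2³ = 99
99 → 9³ + 9³ = 1458
1458 → 1³ + 4³ + 5³ + 8³ = 702
702 → 7³ + 0³ + 2³ = 351
351 → 3³ + 5³ + 1³ = 153
153 → 1³ + 5³ + 3³ = 153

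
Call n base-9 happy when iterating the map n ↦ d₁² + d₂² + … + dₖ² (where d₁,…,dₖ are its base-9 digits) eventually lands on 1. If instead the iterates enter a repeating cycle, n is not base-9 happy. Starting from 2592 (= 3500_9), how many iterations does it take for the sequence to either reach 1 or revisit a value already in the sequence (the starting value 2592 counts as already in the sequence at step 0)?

2592 = (3,5,0,0)_9 → 34
34 = (3,7)_9 → 58
58 = (6,4)_9 → 52
52 = (5,7)_9 → 74
74 = (8,2)_9 → 68
68 = (7,5)_9 → 74  — 74 repeats.
That took 6 steps.

6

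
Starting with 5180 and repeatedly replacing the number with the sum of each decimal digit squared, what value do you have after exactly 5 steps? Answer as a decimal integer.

5180 → 5² + 1² + 8² + 0² = 25 + 1 + 64 + 0 = 90
90 → 9² + 0² = 81 + 0 = 81
81 → 8² + 1² = 64 + 1 = 65
65 → 6² + 5² = 36 + 25 = 61
61 → 6² + 1² = 36 + 1 = 37

37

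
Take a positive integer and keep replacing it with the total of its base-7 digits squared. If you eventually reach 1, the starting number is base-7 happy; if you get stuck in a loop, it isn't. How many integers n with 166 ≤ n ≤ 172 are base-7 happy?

1

166: 166 → 38 → 34 → 52 → 10 → 10  — not base-7 happy
167: 167 → 49 → 1  — base-7 happy
168: 168 → 18 → 20 → 40 → 50 → 2 → 4 → 16 → 8 → 2  — not base-7 happy
169: 169 → 19 → 29 → 17 → 13 → 37 → 29  — not base-7 happy
170: 170 → 22 → 10 → 10  — not base-7 happy
171: 171 → 27 → 45 → 45  — not base-7 happy
172: 172 → 34 → 52 → 10 → 10  — not base-7 happy
base-7 happy: 167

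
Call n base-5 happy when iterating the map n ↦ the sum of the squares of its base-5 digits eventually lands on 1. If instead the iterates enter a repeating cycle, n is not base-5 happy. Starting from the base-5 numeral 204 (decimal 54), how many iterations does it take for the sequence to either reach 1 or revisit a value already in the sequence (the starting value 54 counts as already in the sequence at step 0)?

54 = (2,0,4)_5 → 2² + 0² + 4² = 20
20 = (4,0)_5 → 4² + 0² = 16
16 = (3,1)_5 → 3² + 1² = 10
10 = (2,0)_5 → 2² + 0² = 4
4 = (4)_5 → 4² = 16  — 16 repeats.
That took 5 steps.

5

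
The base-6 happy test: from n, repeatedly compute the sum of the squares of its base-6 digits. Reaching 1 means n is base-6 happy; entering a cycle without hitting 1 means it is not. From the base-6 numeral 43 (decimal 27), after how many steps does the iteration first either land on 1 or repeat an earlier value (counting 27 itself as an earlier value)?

9

27 = (4,3)_6 → 4² + 3² = 25
25 = (4,1)_6 → 4² + 1² = 17
17 = (2,5)_6 → 2² + 5² = 29
29 = (4,5)_6 → 4² + 5² = 41
41 = (1,0,5)_6 → 1² + 0² + 5² = 26
26 = (4,2)_6 → 4² + 2² = 20
20 = (3,2)_6 → 3² + 2² = 13
13 = (2,1)_6 → 2² + 1² = 5
5 = (5)_6 → 5² = 25  — 25 repeats.
That took 9 steps.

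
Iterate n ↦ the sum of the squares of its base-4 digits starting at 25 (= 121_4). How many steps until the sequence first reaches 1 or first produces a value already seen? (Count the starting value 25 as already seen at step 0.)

5

25 = (1,2,1)_4 → 1² + 2² + 1² = 6
6 = (1,2)_4 → 1² + 2² = 5
5 = (1,1)_4 → 1² + 1² = 2
2 = (2)_4 → 2² = 4
4 = (1,0)_4 → 1² + 0² = 1  — reached 1.
That took 5 steps.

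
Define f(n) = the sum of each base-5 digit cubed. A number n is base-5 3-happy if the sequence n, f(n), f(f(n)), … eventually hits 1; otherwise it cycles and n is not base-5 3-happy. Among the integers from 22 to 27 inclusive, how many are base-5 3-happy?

1

22: 22 → 72 → 80 → 28 → 28  (repeats 28)
23: 23 → 91 → 55 → 9 → 65 → 35 → 9  (repeats 9)
24: 24 → 128 → 28 → 28  (repeats 28)
25: 25 → 1  (reaches 1)
26: 26 → 2 → 8 → 28 → 28  (repeats 28)
27: 27 → 9 → 65 → 35 → 9  (repeats 9)
base-5 3-happy: 25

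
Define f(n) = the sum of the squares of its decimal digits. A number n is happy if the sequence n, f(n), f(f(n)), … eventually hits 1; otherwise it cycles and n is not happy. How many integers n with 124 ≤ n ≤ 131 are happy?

2

124: 124 → 21 → 5 → 25 → 29 → 85 → 89 → 145 → 42 → 20 → 4 → 16 → 37 → 58 → 89  — not happy
125: 125 → 30 → 9 → 81 → 65 → 61 → 37 → 58 → 89 → 145 → 42 → 20 → 4 → 16 → 37  — not happy
126: 126 → 41 → 17 → 50 → 25 → 29 → 85 → 89 → 145 → 42 → 20 → 4 → 16 → 37 → 58 → 89  — not happy
127: 127 → 54 → 41 → 17 → 50 → 25 → 29 → 85 → 89 → 145 → 42 → 20 → 4 → 16 → 37 → 58 → 89  — not happy
128: 128 → 69 → 117 → 51 → 26 → 40 → 16 → 37 → 58 → 89 → 145 → 42 → 20 → 4 → 16  — not happy
129: 129 → 86 → 100 → 1  — happy
130: 130 → 10 → 1  — happy
131: 131 → 11 → 2 → 4 → 16 → 37 → 58 → 89 → 145 → 42 → 20 → 4  — not happy
happy: 129, 130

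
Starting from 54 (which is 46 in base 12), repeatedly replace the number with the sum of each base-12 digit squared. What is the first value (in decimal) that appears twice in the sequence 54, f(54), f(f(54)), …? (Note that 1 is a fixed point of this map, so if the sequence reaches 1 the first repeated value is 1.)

54 = (4,6)_12 → 4² + 6² = 16 + 36 = 52
52 = (4,4)_12 → 4² + 4² = 16 + 16 = 32
32 = (2,8)_12 → 2² + 8² = 4 + 64 = 68
68 = (5,8)_12 → 5² + 8² = 25 + 64 = 89
89 = (7,5)_12 → 7² + 5² = 49 + 25 = 74
74 = (6,2)_12 → 6² + 2² = 36 + 4 = 40
40 = (3,4)_12 → 3² + 4² = 9 + 16 = 25
25 = (2,1)_12 → 2² + 1² = 4 + 1 = 5
5 = (5)_12 → 5² = 25  — 25 already appeared earlier.

25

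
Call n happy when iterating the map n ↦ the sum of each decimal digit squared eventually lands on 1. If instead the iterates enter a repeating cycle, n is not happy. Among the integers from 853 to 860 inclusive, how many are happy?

853: 853 → 98 → 145 → 42 → 20 → 4 → 16 → 37 → 58 → 89 → 145  (repeats 145)
854: 854 → 105 → 26 → 40 → 16 → 37 → 58 → 89 → 145 → 42 → 20 → 4 → 16  (repeats 16)
855: 855 → 114 → 18 → 65 → 61 → 37 → 58 → 89 → 145 → 42 → 20 → 4 → 16 → 37  (repeats 37)
856: 856 → 125 → 30 → 9 → 81 → 65 → 61 → 37 → 58 → 89 → 145 → 42 → 20 → 4 → 16 → 37  (repeats 37)
857: 857 → 138 → 74 → 65 → 61 → 37 → 58 → 89 → 145 → 42 → 20 → 4 → 16 → 37  (repeats 37)
858: 858 → 153 → 35 → 34 → 25 → 29 → 85 → 89 → 145 → 42 → 20 → 4 → 16 → 37 → 58 → 89  (repeats 89)
859: 859 → 170 → 50 → 25 → 29 → 85 → 89 → 145 → 42 → 20 → 4 → 16 → 37 → 58 → 89  (repeats 89)
860: 860 → 100 → 1  (reaches 1)
happy: 860

1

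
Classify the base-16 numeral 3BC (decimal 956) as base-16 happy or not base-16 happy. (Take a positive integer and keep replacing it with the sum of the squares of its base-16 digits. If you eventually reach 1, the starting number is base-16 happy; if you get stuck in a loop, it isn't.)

base-16 happy

956 = (3,11,12)_16 → 3² + 11² + 12² = 274
274 = (1,1,2)_16 → 1² + 1² + 2² = 6
6 = (6)_16 → 6² = 36
36 = (2,4)_16 → 2² + 4² = 20
20 = (1,4)_16 → 1² + 4² = 17
17 = (1,1)_16 → 1² + 1² = 2
2 = (2)_16 → 2² = 4
4 = (4)_16 → 4² = 16
16 = (1,0)_16 → 1² + 0² = 1  — reached 1.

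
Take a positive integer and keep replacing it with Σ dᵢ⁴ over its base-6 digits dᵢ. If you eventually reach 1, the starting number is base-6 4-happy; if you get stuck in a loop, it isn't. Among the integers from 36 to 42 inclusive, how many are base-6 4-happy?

1

36: 36 → 1  — base-6 4-happy
37: 37 → 2 → 16 → 272 → 99 → 353 → 963 → 609 → 978 → 338 → 114 → 82 → 273 → 164 → 353  — not base-6 4-happy
38: 38 → 17 → 641 → 1522 → 259 → 4 → 256 → 258 → 3 → 81 → 98 → 288 → 17  — not base-6 4-happy
39: 39 → 82 → 273 → 164 → 353 → 963 → 609 → 978 → 338 → 114 → 82  — not base-6 4-happy
40: 40 → 257 → 627 → 738 → 178 → 1137 → 788 → 803 → 963 → 609 → 978 → 338 → 114 → 82 → 273 → 164 → 353 → 963  — not base-6 4-happy
41: 41 → 626 → 673 → 338 → 114 → 82 → 273 → 164 → 353 → 963 → 609 → 978 → 338  — not base-6 4-happy
42: 42 → 2 → 16 → 272 → 99 → 353 → 963 → 609 → 978 → 338 → 114 → 82 → 273 → 164 → 353  — not base-6 4-happy
base-6 4-happy: 36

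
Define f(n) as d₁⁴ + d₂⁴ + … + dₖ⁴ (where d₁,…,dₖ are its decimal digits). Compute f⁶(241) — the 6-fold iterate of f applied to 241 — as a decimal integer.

4338

241 → 2⁴ + 4⁴ + 1⁴ = 16 + 256 + 1 = 273
273 → 2⁴ + 7⁴ + 3⁴ = 16 + 2401 + 81 = 2498
2498 → 2⁴ + 4⁴ + 9⁴ + 8⁴ = 16 + 256 + 6561 + 4096 = 10929
10929 → 1⁴ + 0⁴ + 9⁴ + 2⁴ + 9⁴ = 1 + 0 + 6561 + 16 + 6561 = 13139
13139 → 1⁴ + 3⁴ + 1⁴ + 3⁴ + 9⁴ = 1 + 81 + 1 + 81 + 6561 = 6725
6725 → 6⁴ + 7⁴ + 2⁴ + 5⁴ = 1296 + 2401 + 16 + 625 = 4338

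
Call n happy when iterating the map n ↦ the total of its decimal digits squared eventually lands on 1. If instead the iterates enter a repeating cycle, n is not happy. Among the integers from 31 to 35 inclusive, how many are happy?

31: 31 → 10 → 1  — happy
32: 32 → 13 → 10 → 1  — happy
33: 33 → 18 → 65 → 61 → 37 → 58 → 89 → 145 → 42 → 20 → 4 → 16 → 37  — not happy
34: 34 → 25 → 29 → 85 → 89 → 145 → 42 → 20 → 4 → 16 → 37 → 58 → 89  — not happy
35: 35 → 34 → 25 → 29 → 85 → 89 → 145 → 42 → 20 → 4 → 16 → 37 → 58 → 89  — not happy
happy: 31, 32

2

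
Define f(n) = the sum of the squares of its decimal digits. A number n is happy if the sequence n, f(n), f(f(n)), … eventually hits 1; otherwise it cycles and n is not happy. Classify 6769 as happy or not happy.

not happy

6769 → 6² + 7² + 6² + 9² = 202
202 → 2² + 0² + 2² = 8
8 → 8² = 64
64 → 6² + 4² = 52
52 → 5² + 2² = 29
29 → 2² + 9² = 85
85 → 8² + 5² = 89
89 → 8² + 9² = 145
145 → 1² + 4² + 5² = 42
42 → 4² + 2² = 20
20 → 2² + 0² = 4
4 → 4² = 16
16 → 1² + 6² = 37
37 → 3² + 7² = 58
58 → 5² + 8² = 89  — 89 already seen; the sequence cycles without reaching 1.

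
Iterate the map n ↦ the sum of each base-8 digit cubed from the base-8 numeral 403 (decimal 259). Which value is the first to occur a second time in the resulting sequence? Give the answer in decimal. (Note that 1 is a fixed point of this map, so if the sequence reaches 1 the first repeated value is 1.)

259 = (4,0,3)_8 → 4³ + 0³ + 3³ = 91
91 = (1,3,3)_8 → 1³ + 3³ + 3³ = 55
55 = (6,7)_8 → 6³ + 7³ = 559
559 = (1,0,5,7)_8 → 1³ + 0³ + 5³ + 7³ = 469
469 = (7,2,5)_8 → 7³ + 2³ + 5³ = 476
476 = (7,3,4)_8 → 7³ + 3³ + 4³ = 434
434 = (6,6,2)_8 → 6³ + 6³ + 2³ = 440
440 = (6,7,0)_8 → 6³ + 7³ + 0³ = 559  — 559 already appeared earlier.

559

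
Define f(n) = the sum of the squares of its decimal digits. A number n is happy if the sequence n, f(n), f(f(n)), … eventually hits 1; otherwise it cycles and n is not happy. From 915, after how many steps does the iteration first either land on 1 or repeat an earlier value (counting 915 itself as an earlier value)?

915 → 9² + 1² + 5² = 107
107 → 1² + 0² + 7² = 50
50 → 5² + 0² = 25
25 → 2² + 5² = 29
29 → 2² + 9² = 85
85 → 8² + 5² = 89
89 → 8² + 9² = 145
145 → 1² + 4² + 5² = 42
42 → 4² + 2² = 20
20 → 2² + 0² = 4
4 → 4² = 16
16 → 1² + 6² = 37
37 → 3² + 7² = 58
58 → 5² + 8² = 89  — 89 repeats.
That took 14 steps.

14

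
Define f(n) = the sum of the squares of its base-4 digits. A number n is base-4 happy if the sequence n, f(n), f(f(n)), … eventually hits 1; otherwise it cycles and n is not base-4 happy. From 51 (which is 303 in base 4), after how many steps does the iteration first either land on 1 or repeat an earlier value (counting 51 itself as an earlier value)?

51 = (3,0,3)_4 → 3² + 0² + 3² = 9 + 0 + 9 = 18
18 = (1,0,2)_4 → 1² + 0² + 2² = 1 + 0 + 4 = 5
5 = (1,1)_4 → 1² + 1² = 1 + 1 = 2
2 = (2)_4 → 2² = 4
4 = (1,0)_4 → 1² + 0² = 1 + 0 = 1  — reached 1.
That took 5 steps.

5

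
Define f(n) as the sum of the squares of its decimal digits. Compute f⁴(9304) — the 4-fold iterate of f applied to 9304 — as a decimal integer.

89

9304 → 9² + 3² + 0² + 4² = 106
106 → 1² + 0² + 6² = 37
37 → 3² + 7² = 58
58 → 5² + 8² = 89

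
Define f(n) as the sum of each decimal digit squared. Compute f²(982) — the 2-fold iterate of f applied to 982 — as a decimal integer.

982 → 149
149 → 98

98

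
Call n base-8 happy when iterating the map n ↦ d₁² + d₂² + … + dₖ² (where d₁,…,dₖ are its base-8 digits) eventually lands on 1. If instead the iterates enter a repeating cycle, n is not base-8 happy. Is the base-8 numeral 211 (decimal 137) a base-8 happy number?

137 = (2,1,1)_8 → 2² + 1² + 1² = 4 + 1 + 1 = 6
6 = (6)_8 → 6² = 36
36 = (4,4)_8 → 4² + 4² = 16 + 16 = 32
32 = (4,0)_8 → 4² + 0² = 16 + 0 = 16
16 = (2,0)_8 → 2² + 0² = 4 + 0 = 4
4 = (4)_8 → 4² = 16  — 16 already seen; the sequence cycles without reaching 1.

not base-8 happy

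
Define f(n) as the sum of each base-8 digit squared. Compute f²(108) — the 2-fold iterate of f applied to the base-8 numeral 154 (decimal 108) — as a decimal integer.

29

108 = (1,5,4)_8 → 42
42 = (5,2)_8 → 29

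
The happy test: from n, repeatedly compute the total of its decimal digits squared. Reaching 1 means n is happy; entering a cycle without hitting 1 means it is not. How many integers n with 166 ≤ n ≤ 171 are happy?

166: 166 → 73 → 58 → 89 → 145 → 42 → 20 → 4 → 16 → 37 → 58  (repeats 58)
167: 167 → 86 → 100 → 1  (reaches 1)
168: 168 → 101 → 2 → 4 → 16 → 37 → 58 → 89 → 145 → 42 → 20 → 4  (repeats 4)
169: 169 → 118 → 66 → 72 → 53 → 34 → 25 → 29 → 85 → 89 → 145 → 42 → 20 → 4 → 16 → 37 → 58 → 89  (repeats 89)
170: 170 → 50 → 25 → 29 → 85 → 89 → 145 → 42 → 20 → 4 → 16 → 37 → 58 → 89  (repeats 89)
171: 171 → 51 → 26 → 40 → 16 → 37 → 58 → 89 → 145 → 42 → 20 → 4 → 16  (repeats 16)
happy: 167

1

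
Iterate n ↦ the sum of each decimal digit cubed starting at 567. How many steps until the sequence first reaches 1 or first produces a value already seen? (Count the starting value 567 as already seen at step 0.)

567 → 684
684 → 792
792 → 1080
1080 → 513
513 → 153
153 → 153  — 153 repeats.
That took 6 steps.

6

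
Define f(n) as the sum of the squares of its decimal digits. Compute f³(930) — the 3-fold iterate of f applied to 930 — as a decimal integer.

65

930 → 9² + 3² + 0² = 81 + 9 + 0 = 90
90 → 9² + 0² = 81 + 0 = 81
81 → 8² + 1² = 64 + 1 = 65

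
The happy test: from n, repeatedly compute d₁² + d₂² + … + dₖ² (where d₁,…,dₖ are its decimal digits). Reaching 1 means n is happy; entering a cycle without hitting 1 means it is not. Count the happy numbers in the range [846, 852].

846: 846 → 116 → 38 → 73 → 58 → 89 → 145 → 42 → 20 → 4 → 16 → 37 → 58  — not happy
847: 847 → 129 → 86 → 100 → 1  — happy
848: 848 → 144 → 33 → 18 → 65 → 61 → 37 → 58 → 89 → 145 → 42 → 20 → 4 → 16 → 37  — not happy
849: 849 → 161 → 38 → 73 → 58 → 89 → 145 → 42 → 20 → 4 → 16 → 37 → 58  — not happy
850: 850 → 89 → 145 → 42 → 20 → 4 → 16 → 37 → 58 → 89  — not happy
851: 851 → 90 → 81 → 65 → 61 → 37 → 58 → 89 → 145 → 42 → 20 → 4 → 16 → 37  — not happy
852: 852 → 93 → 90 → 81 → 65 → 61 → 37 → 58 → 89 → 145 → 42 → 20 → 4 → 16 → 37  — not happy
happy: 847

1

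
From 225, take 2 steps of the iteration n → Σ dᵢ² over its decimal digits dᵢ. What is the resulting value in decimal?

18

225 → 2² + 2² + 5² = 33
33 → 3² + 3² = 18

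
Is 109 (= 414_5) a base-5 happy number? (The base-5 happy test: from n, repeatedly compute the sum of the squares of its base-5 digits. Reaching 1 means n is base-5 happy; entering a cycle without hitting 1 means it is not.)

base-5 happy

109 = (4,1,4)_5 → 4² + 1² + 4² = 16 + 1 + 16 = 33
33 = (1,1,3)_5 → 1² + 1² + 3² = 1 + 1 + 9 = 11
11 = (2,1)_5 → 2² + 1² = 4 + 1 = 5
5 = (1,0)_5 → 1² + 0² = 1 + 0 = 1  — reached 1.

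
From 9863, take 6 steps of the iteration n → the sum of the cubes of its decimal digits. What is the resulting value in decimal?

9863 → 9³ + 8³ + 6³ + 3³ = 729 + 512 + 216 + 27 = 1484
1484 → 1³ + 4³ + 8³ + 4³ = 1 + 64 + 512 + 64 = 641
641 → 6³ + 4³ + 1³ = 216 + 64 + 1 = 281
281 → 2³ + 8³ + 1³ = 8 + 512 + 1 = 521
521 → 5³ + 2³ + 1³ = 125 + 8 + 1 = 134
134 → 1³ + 3³ + 4³ = 1 + 27 + 64 = 92

92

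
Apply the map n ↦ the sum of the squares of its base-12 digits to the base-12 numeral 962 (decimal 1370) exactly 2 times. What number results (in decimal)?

101

1370 = (9,6,2)_12 → 9² + 6² + 2² = 81 + 36 + 4 = 121
121 = (10,1)_12 → 10² + 1² = 100 + 1 = 101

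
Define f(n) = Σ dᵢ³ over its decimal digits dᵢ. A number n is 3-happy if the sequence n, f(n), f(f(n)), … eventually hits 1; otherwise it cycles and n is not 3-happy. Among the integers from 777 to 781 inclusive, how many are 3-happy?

1

777: 777 → 1029 → 738 → 882 → 1032 → 36 → 243 → 99 → 1458 → 702 → 351 → 153 → 153  — not 3-happy
778: 778 → 1198 → 1243 → 100 → 1  — 3-happy
779: 779 → 1415 → 191 → 731 → 371 → 371  — not 3-happy
780: 780 → 855 → 762 → 567 → 684 → 792 → 1080 → 513 → 153 → 153  — not 3-happy
781: 781 → 856 → 853 → 664 → 496 → 1009 → 730 → 370 → 370  — not 3-happy
3-happy: 778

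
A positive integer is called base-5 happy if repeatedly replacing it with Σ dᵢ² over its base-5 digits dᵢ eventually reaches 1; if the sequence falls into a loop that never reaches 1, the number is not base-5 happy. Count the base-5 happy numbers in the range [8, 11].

1

8: 8 → 10 → 4 → 16 → 10  (repeats 10)
9: 9 → 17 → 13 → 13  (repeats 13)
10: 10 → 4 → 16 → 10  (repeats 10)
11: 11 → 5 → 1  (reaches 1)
base-5 happy: 11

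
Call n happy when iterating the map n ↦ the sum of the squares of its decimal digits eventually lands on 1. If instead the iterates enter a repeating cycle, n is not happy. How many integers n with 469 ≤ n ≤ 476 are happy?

469: 469 → 133 → 19 → 82 → 68 → 100 → 1  — happy
470: 470 → 65 → 61 → 37 → 58 → 89 → 145 → 42 → 20 → 4 → 16 → 37  — not happy
471: 471 → 66 → 72 → 53 → 34 → 25 → 29 → 85 → 89 → 145 → 42 → 20 → 4 → 16 → 37 → 58 → 89  — not happy
472: 472 → 69 → 117 → 51 → 26 → 40 → 16 → 37 → 58 → 89 → 145 → 42 → 20 → 4 → 16  — not happy
473: 473 → 74 → 65 → 61 → 37 → 58 → 89 → 145 → 42 → 20 → 4 → 16 → 37  — not happy
474: 474 → 81 → 65 → 61 → 37 → 58 → 89 → 145 → 42 → 20 → 4 → 16 → 37  — not happy
475: 475 → 90 → 81 → 65 → 61 → 37 → 58 → 89 → 145 → 42 → 20 → 4 → 16 → 37  — not happy
476: 476 → 101 → 2 → 4 → 16 → 37 → 58 → 89 → 145 → 42 → 20 → 4  — not happy
happy: 469

1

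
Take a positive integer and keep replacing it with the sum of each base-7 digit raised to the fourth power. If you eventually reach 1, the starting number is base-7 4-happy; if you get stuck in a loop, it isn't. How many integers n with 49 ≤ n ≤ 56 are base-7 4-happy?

49: 49 → 1  — base-7 4-happy
50: 50 → 2 → 16 → 32 → 512 → 164 → 178 → 418 → 708 → 98 → 16  — not base-7 4-happy
51: 51 → 17 → 97 → 2593 → 1459 → 963 → 1153 → 803 → 673 → 1923 → 1507 → 913 → 609 → 707 → 97  — not base-7 4-happy
52: 52 → 82 → 882 → 272 → 2002 → 2546 → 1938 → 2258 → 1808 → 1938  — not base-7 4-happy
53: 53 → 257 → 1251 → 1043 → 97 → 2593 → 1459 → 963 → 1153 → 803 → 673 → 1923 → 1507 → 913 → 609 → 707 → 97  — not base-7 4-happy
54: 54 → 626 → 1332 → 1394 → 338 → 2608 → 514 → 244 → 2848 → 1314 → 1956 → 2258 → 1808 → 1938 → 2258  — not base-7 4-happy
55: 55 → 1297 → 803 → 673 → 1923 → 1507 → 913 → 609 → 707 → 97 → 2593 → 1459 → 963 → 1153 → 803  — not base-7 4-happy
56: 56 → 2 → 16 → 32 → 512 → 164 → 178 → 418 → 708 → 98 → 16  — not base-7 4-happy
base-7 4-happy: 49

1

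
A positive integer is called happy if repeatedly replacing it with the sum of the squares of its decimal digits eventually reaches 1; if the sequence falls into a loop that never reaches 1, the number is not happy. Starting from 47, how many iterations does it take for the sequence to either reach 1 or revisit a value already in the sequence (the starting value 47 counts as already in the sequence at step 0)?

11

47 → 4² + 7² = 65
65 → 6² + 5² = 61
61 → 6² + 1² = 37
37 → 3² + 7² = 58
58 → 5² + 8² = 89
89 → 8² + 9² = 145
145 → 1² + 4² + 5² = 42
42 → 4² + 2² = 20
20 → 2² + 0² = 4
4 → 4² = 16
16 → 1² + 6² = 37  — 37 repeats.
That took 11 steps.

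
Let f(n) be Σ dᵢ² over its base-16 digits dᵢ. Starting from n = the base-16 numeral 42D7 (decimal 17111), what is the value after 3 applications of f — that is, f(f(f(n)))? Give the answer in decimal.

17111 = (4,2,13,7)_16 → 238
238 = (14,14)_16 → 392
392 = (1,8,8)_16 → 129

129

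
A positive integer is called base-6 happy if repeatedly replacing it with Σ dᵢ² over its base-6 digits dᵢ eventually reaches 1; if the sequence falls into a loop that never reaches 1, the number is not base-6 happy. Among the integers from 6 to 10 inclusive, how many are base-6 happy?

1

6: 6 → 1  — base-6 happy
7: 7 → 2 → 4 → 16 → 20 → 13 → 5 → 25 → 17 → 29 → 41 → 26 → 20  — not base-6 happy
8: 8 → 5 → 25 → 17 → 29 → 41 → 26 → 20 → 13 → 5  — not base-6 happy
9: 9 → 10 → 17 → 29 → 41 → 26 → 20 → 13 → 5 → 25 → 17  — not base-6 happy
10: 10 → 17 → 29 → 41 → 26 → 20 → 13 → 5 → 25 → 17  — not base-6 happy
base-6 happy: 6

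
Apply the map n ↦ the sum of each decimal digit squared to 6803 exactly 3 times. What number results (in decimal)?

6803 → 6² + 8² + 0² + 3² = 109
109 → 1² + 0² + 9² = 82
82 → 8² + 2² = 68

68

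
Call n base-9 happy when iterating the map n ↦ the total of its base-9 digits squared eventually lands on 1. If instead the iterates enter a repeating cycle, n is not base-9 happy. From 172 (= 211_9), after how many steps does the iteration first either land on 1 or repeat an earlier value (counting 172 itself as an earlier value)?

5

172 = (2,1,1)_9 → 2² + 1² + 1² = 6
6 = (6)_9 → 6² = 36
36 = (4,0)_9 → 4² + 0² = 16
16 = (1,7)_9 → 1² + 7² = 50
50 = (5,5)_9 → 5² + 5² = 50  — 50 repeats.
That took 5 steps.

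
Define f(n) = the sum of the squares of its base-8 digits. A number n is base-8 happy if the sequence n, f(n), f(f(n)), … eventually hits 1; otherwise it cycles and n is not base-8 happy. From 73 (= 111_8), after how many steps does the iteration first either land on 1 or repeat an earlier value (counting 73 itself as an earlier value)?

73 = (1,1,1)_8 → 1² + 1² + 1² = 1 + 1 + 1 = 3
3 = (3)_8 → 3² = 9
9 = (1,1)_8 → 1² + 1² = 1 + 1 = 2
2 = (2)_8 → 2² = 4
4 = (4)_8 → 4² = 16
16 = (2,0)_8 → 2² + 0² = 4 + 0 = 4  — 4 repeats.
That took 6 steps.

6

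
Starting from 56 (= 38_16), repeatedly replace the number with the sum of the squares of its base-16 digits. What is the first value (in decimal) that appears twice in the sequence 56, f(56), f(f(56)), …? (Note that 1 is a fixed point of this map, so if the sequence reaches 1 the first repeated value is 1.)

56 = (3,8)_16 → 3² + 8² = 73
73 = (4,9)_16 → 4² + 9² = 97
97 = (6,1)_16 → 6² + 1² = 37
37 = (2,5)_16 → 2² + 5² = 29
29 = (1,13)_16 → 1² + 13² = 170
170 = (10,10)_16 → 10² + 10² = 200
200 = (12,8)_16 → 12² + 8² = 208
208 = (13,0)_16 → 13² + 0² = 169
169 = (10,9)_16 → 10² + 9² = 181
181 = (11,5)_16 → 11² + 5² = 146
146 = (9,2)_16 → 9² + 2² = 85
85 = (5,5)_16 → 5² + 5² = 50
50 = (3,2)_16 → 3² + 2² = 13
13 = (13)_16 → 13² = 169  — 169 already appeared earlier.

169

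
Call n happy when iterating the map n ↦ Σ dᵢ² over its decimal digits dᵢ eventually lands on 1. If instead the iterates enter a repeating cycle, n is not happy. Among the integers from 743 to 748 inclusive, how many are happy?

1

743: 743 → 74 → 65 → 61 → 37 → 58 → 89 → 145 → 42 → 20 → 4 → 16 → 37  — not happy
744: 744 → 81 → 65 → 61 → 37 → 58 → 89 → 145 → 42 → 20 → 4 → 16 → 37  — not happy
745: 745 → 90 → 81 → 65 → 61 → 37 → 58 → 89 → 145 → 42 → 20 → 4 → 16 → 37  — not happy
746: 746 → 101 → 2 → 4 → 16 → 37 → 58 → 89 → 145 → 42 → 20 → 4  — not happy
747: 747 → 114 → 18 → 65 → 61 → 37 → 58 → 89 → 145 → 42 → 20 → 4 → 16 → 37  — not happy
748: 748 → 129 → 86 → 100 → 1  — happy
happy: 748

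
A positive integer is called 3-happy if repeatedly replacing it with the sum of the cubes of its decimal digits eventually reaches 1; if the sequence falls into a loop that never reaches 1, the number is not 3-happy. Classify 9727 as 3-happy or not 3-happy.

9727 → 9³ + 7³ + 2³ + 7³ = 1423
1423 → 1³ + 4³ + 2³ + 3³ = 100
100 → 1³ + 0³ + 0³ = 1  — reached 1.

3-happy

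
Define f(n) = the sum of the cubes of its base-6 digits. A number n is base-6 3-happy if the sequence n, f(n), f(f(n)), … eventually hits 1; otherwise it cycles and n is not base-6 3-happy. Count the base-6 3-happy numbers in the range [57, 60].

3

57: 57 → 55 → 29 → 189 → 153 → 92 → 43 → 3 → 27 → 91 → 36 → 1  — base-6 3-happy
58: 58 → 92 → 43 → 3 → 27 → 91 → 36 → 1  — base-6 3-happy
59: 59 → 153 → 92 → 43 → 3 → 27 → 91 → 36 → 1  — base-6 3-happy
60: 60 → 65 → 190 → 190  — not base-6 3-happy
base-6 3-happy: 57, 58, 59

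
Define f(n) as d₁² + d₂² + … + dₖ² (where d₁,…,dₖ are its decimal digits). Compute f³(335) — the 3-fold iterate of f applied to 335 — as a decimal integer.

335 → 3² + 3² + 5² = 9 + 9 + 25 = 43
43 → 4² + 3² = 16 + 9 = 25
25 → 2² + 5² = 4 + 25 = 29

29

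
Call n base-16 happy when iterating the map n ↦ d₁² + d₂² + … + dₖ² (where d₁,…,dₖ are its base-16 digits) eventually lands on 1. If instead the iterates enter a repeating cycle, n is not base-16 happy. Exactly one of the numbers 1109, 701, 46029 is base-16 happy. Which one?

1109: 1109 → 66 → 20 → 17 → 2 → 4 → 16 → 1  — reaches 1 (base-16 happy)
701: 701 → 294 → 41 → 85 → 50 → 13 → 169 → 181 → 146 → 85  — repeats 85 (not base-16 happy)
46029: 46029 → 443 → 243 → 234 → 296 → 69 → 41 → 85 → 50 → 13 → 169 → 181 → 146 → 85  — repeats 85 (not base-16 happy)

1109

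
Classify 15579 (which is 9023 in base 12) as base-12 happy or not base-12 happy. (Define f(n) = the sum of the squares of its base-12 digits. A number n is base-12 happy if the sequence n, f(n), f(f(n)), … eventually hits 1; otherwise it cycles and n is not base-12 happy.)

15579 = (9,0,2,3)_12 → 9² + 0² + 2² + 3² = 94
94 = (7,10)_12 → 7² + 10² = 149
149 = (1,0,5)_12 → 1² + 0² + 5² = 26
26 = (2,2)_12 → 2² + 2² = 8
8 = (8)_12 → 8² = 64
64 = (5,4)_12 → 5² + 4² = 41
41 = (3,5)_12 → 3² + 5² = 34
34 = (2,10)_12 → 2² + 10² = 104
104 = (8,8)_12 → 8² + 8² = 128
128 = (10,8)_12 → 10² + 8² = 164
164 = (1,1,8)_12 → 1² + 1² + 8² = 66
66 = (5,6)_12 → 5² + 6² = 61
61 = (5,1)_12 → 5² + 1² = 26  — 26 already seen; the sequence cycles without reaching 1.

not base-12 happy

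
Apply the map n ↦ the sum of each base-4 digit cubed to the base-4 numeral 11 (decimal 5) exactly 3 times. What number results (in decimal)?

8

5 = (1,1)_4 → 2
2 = (2)_4 → 8
8 = (2,0)_4 → 8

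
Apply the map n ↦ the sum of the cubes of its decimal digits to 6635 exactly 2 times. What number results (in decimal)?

6635 → 6³ + 6³ + 3³ + 5³ = 216 + 216 + 27 + 125 = 584
584 → 5³ + 8³ + 4³ = 125 + 512 + 64 = 701

701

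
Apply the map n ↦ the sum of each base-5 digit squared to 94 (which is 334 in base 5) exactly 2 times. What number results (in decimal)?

18

94 = (3,3,4)_5 → 3² + 3² + 4² = 9 + 9 + 16 = 34
34 = (1,1,4)_5 → 1² + 1² + 4² = 1 + 1 + 16 = 18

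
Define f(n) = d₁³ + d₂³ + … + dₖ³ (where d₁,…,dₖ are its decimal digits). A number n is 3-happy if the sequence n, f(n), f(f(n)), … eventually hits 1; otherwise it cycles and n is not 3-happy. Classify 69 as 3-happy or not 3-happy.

not 3-happy

69 → 6³ + 9³ = 945
945 → 9³ + 4³ + 5³ = 918
918 → 9³ + 1³ + 8³ = 1242
1242 → 1³ + 2³ + 4³ + 2³ = 81
81 → 8³ + 1³ = 513
513 → 5³ + 1³ + 3³ = 153
153 → 1³ + 5³ + 3³ = 153  — 153 already seen; the sequence cycles without reaching 1.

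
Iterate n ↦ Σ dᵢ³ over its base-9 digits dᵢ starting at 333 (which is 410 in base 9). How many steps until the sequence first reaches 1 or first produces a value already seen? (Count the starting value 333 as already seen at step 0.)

333 = (4,1,0)_9 → 4³ + 1³ + 0³ = 64 + 1 + 0 = 65
65 = (7,2)_9 → 7³ + 2³ = 343 + 8 = 351
351 = (4,3,0)_9 → 4³ + 3³ + 0³ = 64 + 27 + 0 = 91
91 = (1,1,1)_9 → 1³ + 1³ + 1³ = 1 + 1 + 1 = 3
3 = (3)_9 → 3³ = 27
27 = (3,0)_9 → 3³ + 0³ = 27 + 0 = 27  — 27 repeats.
That took 6 steps.

6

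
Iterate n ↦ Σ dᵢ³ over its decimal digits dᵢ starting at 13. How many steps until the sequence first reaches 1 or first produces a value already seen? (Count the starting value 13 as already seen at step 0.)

13 → 1³ + 3³ = 28
28 → 2³ + 8³ = 520
520 → 5³ + 2³ + 0³ = 133
133 → 1³ + 3³ + 3³ = 55
55 → 5³ + 5³ = 250
250 → 2³ + 5³ + 0³ = 133  — 133 repeats.
That took 6 steps.

6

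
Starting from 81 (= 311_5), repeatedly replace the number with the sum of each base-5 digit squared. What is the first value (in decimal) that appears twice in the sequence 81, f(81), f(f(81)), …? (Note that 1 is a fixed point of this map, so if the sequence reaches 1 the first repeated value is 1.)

1

81 = (3,1,1)_5 → 3² + 1² + 1² = 11
11 = (2,1)_5 → 2² + 1² = 5
5 = (1,0)_5 → 1² + 0² = 1  — reached the fixed point 1.
1 → 1, so 1 is the first repeated value.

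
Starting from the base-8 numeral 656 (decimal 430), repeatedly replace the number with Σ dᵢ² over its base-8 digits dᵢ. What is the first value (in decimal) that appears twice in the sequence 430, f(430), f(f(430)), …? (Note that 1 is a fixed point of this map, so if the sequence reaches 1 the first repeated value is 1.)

1

430 = (6,5,6)_8 → 6² + 5² + 6² = 36 + 25 + 36 = 97
97 = (1,4,1)_8 → 1² + 4² + 1² = 1 + 16 + 1 = 18
18 = (2,2)_8 → 2² + 2² = 4 + 4 = 8
8 = (1,0)_8 → 1² + 0² = 1 + 0 = 1  — reached the fixed point 1.
1 → 1, so 1 is the first repeated value.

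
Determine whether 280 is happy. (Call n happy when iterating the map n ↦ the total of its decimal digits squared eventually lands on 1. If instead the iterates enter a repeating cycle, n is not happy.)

happy

280 → 2² + 8² + 0² = 4 + 64 + 0 = 68
68 → 6² + 8² = 36 + 64 = 100
100 → 1² + 0² + 0² = 1 + 0 + 0 = 1  — reached 1.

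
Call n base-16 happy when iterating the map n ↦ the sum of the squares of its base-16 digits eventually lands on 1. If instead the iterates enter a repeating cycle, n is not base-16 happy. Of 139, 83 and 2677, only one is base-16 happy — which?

139: 139 → 185 → 202 → 244 → 241 → 226 → 200 → 208 → 169 → 181 → 146 → 85 → 50 → 13 → 169  — repeats 169 (not base-16 happy)
83: 83 → 34 → 8 → 64 → 16 → 1  — reaches 1 (base-16 happy)
2677: 2677 → 174 → 296 → 69 → 41 → 85 → 50 → 13 → 169 → 181 → 146 → 85  — repeats 85 (not base-16 happy)

83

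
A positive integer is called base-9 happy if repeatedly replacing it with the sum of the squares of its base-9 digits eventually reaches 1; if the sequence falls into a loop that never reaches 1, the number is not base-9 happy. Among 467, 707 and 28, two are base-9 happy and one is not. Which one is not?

28

467: 467 → 125 → 81 → 1  — reaches 1 (base-9 happy)
707: 707 → 125 → 81 → 1  — reaches 1 (base-9 happy)
28: 28 → 10 → 2 → 4 → 16 → 50 → 50  — repeats 50 (not base-9 happy)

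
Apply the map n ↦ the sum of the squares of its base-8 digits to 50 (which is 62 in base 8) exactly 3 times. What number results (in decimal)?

50 = (6,2)_8 → 6² + 2² = 36 + 4 = 40
40 = (5,0)_8 → 5² + 0² = 25 + 0 = 25
25 = (3,1)_8 → 3² + 1² = 9 + 1 = 10

10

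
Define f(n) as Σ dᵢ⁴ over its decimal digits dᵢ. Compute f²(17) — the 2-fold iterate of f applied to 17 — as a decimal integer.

17 → 1⁴ + 7⁴ = 2402
2402 → 2⁴ + 4⁴ + 0⁴ + 2⁴ = 288

288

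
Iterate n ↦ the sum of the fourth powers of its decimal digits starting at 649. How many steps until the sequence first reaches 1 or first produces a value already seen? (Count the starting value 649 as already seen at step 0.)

9

649 → 6⁴ + 4⁴ + 9⁴ = 8113
8113 → 8⁴ + 1⁴ + 1⁴ + 3⁴ = 4179
4179 → 4⁴ + 1⁴ + 7⁴ + 9⁴ = 9219
9219 → 9⁴ + 2⁴ + 1⁴ + 9⁴ = 13139
13139 → 1⁴ + 3⁴ + 1⁴ + 3⁴ + 9⁴ = 6725
6725 → 6⁴ + 7⁴ + 2⁴ + 5⁴ = 4338
4338 → 4⁴ + 3⁴ + 3⁴ + 8⁴ = 4514
4514 → 4⁴ + 5⁴ + 1⁴ + 4⁴ = 1138
1138 → 1⁴ + 1⁴ + 3⁴ + 8⁴ = 4179  — 4179 repeats.
That took 9 steps.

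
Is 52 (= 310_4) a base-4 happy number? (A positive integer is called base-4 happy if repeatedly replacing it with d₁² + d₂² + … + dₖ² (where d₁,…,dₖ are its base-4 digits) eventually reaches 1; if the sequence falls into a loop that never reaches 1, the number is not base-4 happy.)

base-4 happy

52 = (3,1,0)_4 → 3² + 1² + 0² = 10
10 = (2,2)_4 → 2² + 2² = 8
8 = (2,0)_4 → 2² + 0² = 4
4 = (1,0)_4 → 1² + 0² = 1  — reached 1.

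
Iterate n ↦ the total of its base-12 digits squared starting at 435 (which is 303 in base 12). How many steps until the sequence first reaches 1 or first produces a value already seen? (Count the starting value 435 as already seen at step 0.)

435 = (3,0,3)_12 → 3² + 0² + 3² = 18
18 = (1,6)_12 → 1² + 6² = 37
37 = (3,1)_12 → 3² + 1² = 10
10 = (10)_12 → 10² = 100
100 = (8,4)_12 → 8² + 4² = 80
80 = (6,8)_12 → 6² + 8² = 100  — 100 repeats.
That took 6 steps.

6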